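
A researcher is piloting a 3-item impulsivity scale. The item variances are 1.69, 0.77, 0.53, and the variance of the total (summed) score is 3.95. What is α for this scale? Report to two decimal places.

α = 0.36

Σσᵢ² = 1.69 + 0.77 + 0.53 = 2.99
α = (k/(k−1))·(1 − Σσᵢ²/Var(T)) = (3/2)·(1 − 2.99/3.95) = 0.36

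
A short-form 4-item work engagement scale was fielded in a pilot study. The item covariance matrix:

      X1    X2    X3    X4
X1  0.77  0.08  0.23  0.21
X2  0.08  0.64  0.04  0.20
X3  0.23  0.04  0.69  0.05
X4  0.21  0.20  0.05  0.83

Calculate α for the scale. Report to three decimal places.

Σσ²ᵢ = 0.77 + 0.64 + 0.69 + 0.83 = 2.93
Sum of the distinct covariances = 0.81
σ²_T = 2.93 + 2 × 0.81 = 4.55
α = (k/(k−1))·(1 − Σσ²ᵢ/σ²_T) = (4/3)·(1 − 2.93/4.55) = 0.475

α = 0.475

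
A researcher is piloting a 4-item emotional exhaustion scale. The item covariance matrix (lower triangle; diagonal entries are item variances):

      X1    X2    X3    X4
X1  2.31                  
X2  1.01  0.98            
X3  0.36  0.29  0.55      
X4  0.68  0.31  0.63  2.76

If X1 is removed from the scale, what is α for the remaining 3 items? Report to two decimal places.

Remaining items: X2, X3, X4 (k = 3).
Σσᵢ² = 0.98 + 0.55 + 2.76 = 4.29
σ²_T = 4.29 + 2 × 1.23 = 6.75
α (item deleted) = (3/2)·(1 − 4.29/6.75) = 0.55

α = 0.55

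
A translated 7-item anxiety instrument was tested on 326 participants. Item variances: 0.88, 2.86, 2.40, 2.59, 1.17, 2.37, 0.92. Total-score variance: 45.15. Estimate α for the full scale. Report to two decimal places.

α = 0.83

Σσᵢ² = 0.88 + 2.86 + 2.40 + 2.59 + 1.17 + 2.37 + 0.92 = 13.19
α = (k/(k−1))·(1 − Σσᵢ²/Var(T)) = (7/6)·(1 − 13.19/45.15) = 0.83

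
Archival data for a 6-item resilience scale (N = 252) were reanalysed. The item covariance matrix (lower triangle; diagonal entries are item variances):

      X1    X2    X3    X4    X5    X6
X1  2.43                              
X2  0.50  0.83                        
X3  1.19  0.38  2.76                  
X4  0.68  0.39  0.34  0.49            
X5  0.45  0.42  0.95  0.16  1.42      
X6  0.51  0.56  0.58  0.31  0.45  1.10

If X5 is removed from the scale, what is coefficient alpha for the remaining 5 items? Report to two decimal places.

α = 0.74

Remaining items: X1, X2, X3, X4, X6 (k = 5).
Σσ²ᵢ = 2.43 + 0.83 + 2.76 + 0.49 + 1.10 = 7.61
total variance = 7.61 + 2 × 5.44 = 18.49
α (item deleted) = (5/4)·(1 − 7.61/18.49) = 0.74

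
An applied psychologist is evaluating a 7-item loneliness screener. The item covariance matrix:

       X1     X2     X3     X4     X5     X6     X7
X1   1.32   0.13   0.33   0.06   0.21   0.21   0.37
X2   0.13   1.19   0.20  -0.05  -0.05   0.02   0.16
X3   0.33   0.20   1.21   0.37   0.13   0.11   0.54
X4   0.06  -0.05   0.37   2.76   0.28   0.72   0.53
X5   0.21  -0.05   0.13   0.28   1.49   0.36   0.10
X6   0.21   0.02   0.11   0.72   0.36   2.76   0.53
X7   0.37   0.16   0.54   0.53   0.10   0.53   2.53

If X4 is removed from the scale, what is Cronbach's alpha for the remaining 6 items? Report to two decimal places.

α = 0.47

Remaining items: X1, X2, X3, X5, X6, X7 (k = 6).
ΣVar(i) = 1.32 + 1.19 + 1.21 + 1.49 + 2.76 + 2.53 = 10.50
Var(T) = 10.50 + 2 × 3.35 = 17.20
α (item deleted) = (6/5)·(1 − 10.50/17.20) = 0.47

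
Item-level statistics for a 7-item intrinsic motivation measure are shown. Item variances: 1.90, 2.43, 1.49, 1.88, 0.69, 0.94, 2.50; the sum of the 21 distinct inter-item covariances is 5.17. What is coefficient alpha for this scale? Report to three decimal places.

α = 0.544

Σσ²ᵢ = 1.90 + 2.43 + 1.49 + 1.88 + 0.69 + 0.94 + 2.50 = 11.83
Sum of distinct covariances = 5.17
total variance = Σσ²ᵢ + 2·Σcov = 11.83 + 2 × 5.17 = 22.17
α = (7/6)·(1 − 11.83/22.17) = 0.544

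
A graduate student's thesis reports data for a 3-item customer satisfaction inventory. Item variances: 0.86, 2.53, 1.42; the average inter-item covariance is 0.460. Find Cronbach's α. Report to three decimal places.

Cronbach's α = 0.547

sum of item variances = 0.86 + 2.53 + 1.42 = 4.81
Sum of the 3 distinct covariances = 3 × 0.460 = 1.380
σ²_T = sum of item variances + 2·Σcov = 4.81 + 2 × 1.380 = 7.570
α = (3/2)·(1 − 4.81/7.570) = 0.547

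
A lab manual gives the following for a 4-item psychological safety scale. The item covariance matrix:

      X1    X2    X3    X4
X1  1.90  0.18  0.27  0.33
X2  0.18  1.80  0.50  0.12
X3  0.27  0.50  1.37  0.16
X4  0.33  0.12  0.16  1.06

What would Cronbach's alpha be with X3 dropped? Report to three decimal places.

α = 0.314

Remaining items: X1, X2, X4 (k = 3).
Σσᵢ² = 1.90 + 1.80 + 1.06 = 4.76
Var(T) = 4.76 + 2 × 0.63 = 6.02
α (item deleted) = (3/2)·(1 − 4.76/6.02) = 0.314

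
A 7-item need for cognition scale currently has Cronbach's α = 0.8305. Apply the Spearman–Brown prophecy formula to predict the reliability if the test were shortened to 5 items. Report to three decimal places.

predicted reliability = 0.778

Length factor m = 5/7 = 0.7143
α' = m·α / (1 − (1−m)·α)
   = 5/7 × 0.8305 / (1 − (1 − 5/7) × 0.8305)
   = 0.5932 / 0.7627 = 0.778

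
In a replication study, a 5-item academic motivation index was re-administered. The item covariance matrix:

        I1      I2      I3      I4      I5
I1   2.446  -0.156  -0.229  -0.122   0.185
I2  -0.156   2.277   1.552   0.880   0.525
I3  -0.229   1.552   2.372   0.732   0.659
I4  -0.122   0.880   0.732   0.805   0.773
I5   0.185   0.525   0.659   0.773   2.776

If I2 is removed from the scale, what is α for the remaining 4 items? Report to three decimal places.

α = 0.430

Remaining items: I1, I3, I4, I5 (k = 4).
Σσ²ᵢ = 2.446 + 2.372 + 0.805 + 2.776 = 8.399
σ²_total = 8.399 + 2 × 1.998 = 12.395
α (item deleted) = (4/3)·(1 − 8.399/12.395) = 0.430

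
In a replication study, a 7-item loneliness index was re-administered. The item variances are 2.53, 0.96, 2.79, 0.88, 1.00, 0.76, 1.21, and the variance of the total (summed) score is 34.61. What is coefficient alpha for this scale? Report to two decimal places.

α = 0.83

sum of item variances = 2.53 + 0.96 + 2.79 + 0.88 + 1.00 + 0.76 + 1.21 = 10.13
α = (k/(k−1))·(1 − sum of item variances/total variance) = (7/6)·(1 − 10.13/34.61) = 0.83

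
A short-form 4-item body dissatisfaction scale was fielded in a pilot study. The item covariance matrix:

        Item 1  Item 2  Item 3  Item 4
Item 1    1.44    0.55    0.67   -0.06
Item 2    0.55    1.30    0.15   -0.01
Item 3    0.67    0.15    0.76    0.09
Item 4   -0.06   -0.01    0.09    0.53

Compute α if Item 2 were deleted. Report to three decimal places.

α = 0.508

Remaining items: Item 1, Item 3, Item 4 (k = 3).
ΣVar(i) = 1.44 + 0.76 + 0.53 = 2.73
Var(T) = 2.73 + 2 × 0.70 = 4.13
α (item deleted) = (3/2)·(1 − 2.73/4.13) = 0.508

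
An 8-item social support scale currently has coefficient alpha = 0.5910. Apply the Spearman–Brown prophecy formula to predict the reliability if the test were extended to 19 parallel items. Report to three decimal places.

predicted reliability = 0.774

Length factor m = 19/8 = 2.3750
α' = m·α / (1 + (m−1)·α)
   = 19/8 × 0.5910 / (1 + (19/8 − 1) × 0.5910)
   = 1.4036 / 1.8126 = 0.774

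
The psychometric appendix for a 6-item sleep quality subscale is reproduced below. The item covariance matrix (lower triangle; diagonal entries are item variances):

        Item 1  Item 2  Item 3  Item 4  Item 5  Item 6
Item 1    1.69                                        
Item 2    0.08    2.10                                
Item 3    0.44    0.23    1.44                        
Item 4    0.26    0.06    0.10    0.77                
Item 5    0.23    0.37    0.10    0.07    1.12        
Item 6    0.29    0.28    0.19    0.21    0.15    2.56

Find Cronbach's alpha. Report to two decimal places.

Cronbach's alpha = 0.46

Σσᵢ² = 1.69 + 2.10 + 1.44 + 0.77 + 1.12 + 2.56 = 9.68
Σ_{i<j} σ_ij = 3.06
total variance = 9.68 + 2 × 3.06 = 15.80
α = (k/(k−1))·(1 − Σσᵢ²/total variance) = (6/5)·(1 − 9.68/15.80) = 0.46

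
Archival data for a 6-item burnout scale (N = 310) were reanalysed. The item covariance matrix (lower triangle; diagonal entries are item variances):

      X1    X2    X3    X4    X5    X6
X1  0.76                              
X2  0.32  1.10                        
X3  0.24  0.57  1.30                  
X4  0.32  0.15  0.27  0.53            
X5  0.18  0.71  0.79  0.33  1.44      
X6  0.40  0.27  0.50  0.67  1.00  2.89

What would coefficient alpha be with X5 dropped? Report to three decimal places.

Remaining items: X1, X2, X3, X4, X6 (k = 5).
Σσ²ᵢ = 0.76 + 1.10 + 1.30 + 0.53 + 2.89 = 6.58
σ²_total = 6.58 + 2 × 3.71 = 14.00
α (item deleted) = (5/4)·(1 − 6.58/14.00) = 0.663

coefficient alpha = 0.663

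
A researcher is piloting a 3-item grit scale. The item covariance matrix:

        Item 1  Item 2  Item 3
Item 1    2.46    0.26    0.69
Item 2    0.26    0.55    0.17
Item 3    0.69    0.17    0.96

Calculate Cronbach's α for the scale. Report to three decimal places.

Cronbach's α = 0.541

ΣVar(i) = 2.46 + 0.55 + 0.96 = 3.97
Sum of the distinct covariances = 1.12
total variance = 3.97 + 2 × 1.12 = 6.21
α = (k/(k−1))·(1 − ΣVar(i)/total variance) = (3/2)·(1 − 3.97/6.21) = 0.541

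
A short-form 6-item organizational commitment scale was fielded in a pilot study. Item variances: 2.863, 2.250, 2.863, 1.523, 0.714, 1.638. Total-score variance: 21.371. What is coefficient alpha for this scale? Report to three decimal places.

ΣVar(i) = 2.863 + 2.250 + 2.863 + 1.523 + 0.714 + 1.638 = 11.851
α = (k/(k−1))·(1 − ΣVar(i)/σ²_total) = (6/5)·(1 − 11.851/21.371) = 0.535

coefficient alpha = 0.535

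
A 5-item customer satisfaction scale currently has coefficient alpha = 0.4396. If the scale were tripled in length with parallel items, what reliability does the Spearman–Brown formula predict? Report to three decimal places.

Length factor m = 3
α' = m·α / (1 + (m−1)·α)
   = 3 × 0.4396 / (1 + (3 − 1) × 0.4396)
   = 1.3188 / 1.8792 = 0.702

predicted reliability = 0.702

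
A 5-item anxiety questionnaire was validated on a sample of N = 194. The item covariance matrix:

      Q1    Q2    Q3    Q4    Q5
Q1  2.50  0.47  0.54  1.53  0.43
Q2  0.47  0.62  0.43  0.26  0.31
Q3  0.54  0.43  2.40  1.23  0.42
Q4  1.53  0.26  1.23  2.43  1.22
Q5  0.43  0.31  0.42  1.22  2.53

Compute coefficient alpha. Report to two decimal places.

α = 0.71

Σσ²ᵢ = 2.50 + 0.62 + 2.40 + 2.43 + 2.53 = 10.48
Σ_{i<j} σ_ij = 6.84
Var(T) = 10.48 + 2 × 6.84 = 24.16
α = (k/(k−1))·(1 − Σσ²ᵢ/Var(T)) = (5/4)·(1 − 10.48/24.16) = 0.71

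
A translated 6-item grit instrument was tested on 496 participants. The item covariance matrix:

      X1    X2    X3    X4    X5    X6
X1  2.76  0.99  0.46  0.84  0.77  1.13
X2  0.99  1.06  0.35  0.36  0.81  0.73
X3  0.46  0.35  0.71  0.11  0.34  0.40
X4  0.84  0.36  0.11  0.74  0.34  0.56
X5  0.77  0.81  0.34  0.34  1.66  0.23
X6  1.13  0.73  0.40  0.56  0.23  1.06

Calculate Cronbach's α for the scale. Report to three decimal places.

α = 0.814

Σσᵢ² = 2.76 + 1.06 + 0.71 + 0.74 + 1.66 + 1.06 = 7.99
Σ_{i<j} σ_ij = 8.42
total variance = 7.99 + 2 × 8.42 = 24.83
α = (k/(k−1))·(1 − Σσᵢ²/total variance) = (6/5)·(1 − 7.99/24.83) = 0.814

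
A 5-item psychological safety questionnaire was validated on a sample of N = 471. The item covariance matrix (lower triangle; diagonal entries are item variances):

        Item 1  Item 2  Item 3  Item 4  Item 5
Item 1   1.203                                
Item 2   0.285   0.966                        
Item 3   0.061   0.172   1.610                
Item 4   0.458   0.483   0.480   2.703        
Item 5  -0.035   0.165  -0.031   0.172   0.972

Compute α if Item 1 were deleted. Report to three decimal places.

Remaining items: Item 2, Item 3, Item 4, Item 5 (k = 4).
Σσ²ᵢ = 0.966 + 1.610 + 2.703 + 0.972 = 6.251
Var(T) = 6.251 + 2 × 1.441 = 9.133
α (item deleted) = (4/3)·(1 − 6.251/9.133) = 0.421

α = 0.421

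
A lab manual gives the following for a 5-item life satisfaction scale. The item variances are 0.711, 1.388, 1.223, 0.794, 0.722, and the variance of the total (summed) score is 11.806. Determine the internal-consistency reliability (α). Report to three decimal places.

Σσ²ᵢ = 0.711 + 1.388 + 1.223 + 0.794 + 0.722 = 4.838
α = (k/(k−1))·(1 − Σσ²ᵢ/Var(T)) = (5/4)·(1 − 4.838/11.806) = 0.738

α = 0.738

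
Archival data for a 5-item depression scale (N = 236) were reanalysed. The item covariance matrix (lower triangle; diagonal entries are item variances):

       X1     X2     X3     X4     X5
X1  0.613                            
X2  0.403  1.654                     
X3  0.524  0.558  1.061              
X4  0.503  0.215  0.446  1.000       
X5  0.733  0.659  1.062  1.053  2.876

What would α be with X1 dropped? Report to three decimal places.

Remaining items: X2, X3, X4, X5 (k = 4).
ΣVar(i) = 1.654 + 1.061 + 1.000 + 2.876 = 6.591
total variance = 6.591 + 2 × 3.993 = 14.577
α (item deleted) = (4/3)·(1 − 6.591/14.577) = 0.730

α = 0.730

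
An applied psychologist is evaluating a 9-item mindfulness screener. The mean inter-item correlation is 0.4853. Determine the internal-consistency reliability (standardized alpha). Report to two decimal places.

Standardized α = k·r̄ / (1 + (k−1)·r̄) = 9 × 0.4853 / (1 + 8 × 0.4853)
  = 4.3677 / 4.8824 = 0.89

standardized alpha = 0.89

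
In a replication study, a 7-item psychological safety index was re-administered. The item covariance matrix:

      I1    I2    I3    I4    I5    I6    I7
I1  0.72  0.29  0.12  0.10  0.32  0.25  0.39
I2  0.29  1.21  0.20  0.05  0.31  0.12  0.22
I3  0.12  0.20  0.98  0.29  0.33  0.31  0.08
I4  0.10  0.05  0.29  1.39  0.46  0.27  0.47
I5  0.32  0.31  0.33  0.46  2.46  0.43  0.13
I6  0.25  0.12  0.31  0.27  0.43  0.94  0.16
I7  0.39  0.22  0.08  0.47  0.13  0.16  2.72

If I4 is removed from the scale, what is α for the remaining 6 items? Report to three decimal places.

α = 0.537

Remaining items: I1, I2, I3, I5, I6, I7 (k = 6).
ΣVar(i) = 0.72 + 1.21 + 0.98 + 2.46 + 0.94 + 2.72 = 9.03
σ²_total = 9.03 + 2 × 3.66 = 16.35
α (item deleted) = (6/5)·(1 − 9.03/16.35) = 0.537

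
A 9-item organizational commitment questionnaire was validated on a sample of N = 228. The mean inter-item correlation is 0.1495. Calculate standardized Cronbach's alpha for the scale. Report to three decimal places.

Standardized α = k·r̄ / (1 + (k−1)·r̄) = 9 × 0.1495 / (1 + 8 × 0.1495)
  = 1.3455 / 2.1960 = 0.613

α = 0.613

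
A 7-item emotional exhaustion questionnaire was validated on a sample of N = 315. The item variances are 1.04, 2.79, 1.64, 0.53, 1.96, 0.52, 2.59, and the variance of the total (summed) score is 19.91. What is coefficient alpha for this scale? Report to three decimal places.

sum of item variances = 1.04 + 2.79 + 1.64 + 0.53 + 1.96 + 0.52 + 2.59 = 11.07
α = (k/(k−1))·(1 − sum of item variances/σ²_total) = (7/6)·(1 − 11.07/19.91) = 0.518

coefficient alpha = 0.518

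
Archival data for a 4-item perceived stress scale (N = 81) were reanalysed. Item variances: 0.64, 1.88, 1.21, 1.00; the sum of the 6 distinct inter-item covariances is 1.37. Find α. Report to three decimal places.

α = 0.489

Σσ²ᵢ = 0.64 + 1.88 + 1.21 + 1.00 = 4.73
Sum of distinct covariances = 1.37
σ²_T = Σσ²ᵢ + 2·Σcov = 4.73 + 2 × 1.37 = 7.47
α = (4/3)·(1 − 4.73/7.47) = 0.489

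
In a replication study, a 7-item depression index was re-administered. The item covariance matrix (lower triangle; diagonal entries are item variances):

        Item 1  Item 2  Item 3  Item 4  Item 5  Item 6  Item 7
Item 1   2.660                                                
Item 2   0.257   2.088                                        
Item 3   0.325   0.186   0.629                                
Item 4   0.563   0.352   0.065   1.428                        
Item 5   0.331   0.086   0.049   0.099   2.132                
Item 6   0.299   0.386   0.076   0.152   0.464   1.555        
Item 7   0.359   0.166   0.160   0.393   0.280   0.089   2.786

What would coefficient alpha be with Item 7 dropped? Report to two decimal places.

α = 0.50

Remaining items: Item 1, Item 2, Item 3, Item 4, Item 5, Item 6 (k = 6).
sum of item variances = 2.660 + 2.088 + 0.629 + 1.428 + 2.132 + 1.555 = 10.492
Var(T) = 10.492 + 2 × 3.690 = 17.872
α (item deleted) = (6/5)·(1 − 10.492/17.872) = 0.50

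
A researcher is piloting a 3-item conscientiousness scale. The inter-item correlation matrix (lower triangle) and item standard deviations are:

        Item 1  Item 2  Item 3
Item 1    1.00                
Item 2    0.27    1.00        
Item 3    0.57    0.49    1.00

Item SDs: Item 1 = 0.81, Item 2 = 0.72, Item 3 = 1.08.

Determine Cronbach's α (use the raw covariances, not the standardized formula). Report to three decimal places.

Σσ²ᵢ = 0.81² + 0.72² + 1.08² = 2.3409
Covariances σ_ij = r_ij · s_i · s_j:
  σ(Item 1,Item 2) = 0.27 × 0.81 × 0.72 = 0.1575
  σ(Item 1,Item 3) = 0.57 × 0.81 × 1.08 = 0.4986
  σ(Item 2,Item 3) = 0.49 × 0.72 × 1.08 = 0.3810
σ²_T = Σσ²ᵢ + 2·Σσ_ij = 2.3409 + 2 × 1.0371 = 4.4151
α = (3/2)·(1 − 2.3409/4.4151) = 0.705

α = 0.705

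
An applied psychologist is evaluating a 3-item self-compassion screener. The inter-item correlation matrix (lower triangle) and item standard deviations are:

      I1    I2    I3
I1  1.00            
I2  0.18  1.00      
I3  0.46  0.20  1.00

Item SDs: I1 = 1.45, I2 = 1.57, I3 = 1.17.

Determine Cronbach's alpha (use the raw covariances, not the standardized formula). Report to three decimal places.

Σσ²ᵢ = 1.45² + 1.57² + 1.17² = 5.9363
Covariances σ_ij = r_ij · s_i · s_j:
  σ(I1,I2) = 0.18 × 1.45 × 1.57 = 0.4098
  σ(I1,I3) = 0.46 × 1.45 × 1.17 = 0.7804
  σ(I2,I3) = 0.20 × 1.57 × 1.17 = 0.3674
σ²_T = Σσ²ᵢ + 2·Σσ_ij = 5.9363 + 2 × 1.5576 = 9.0515
α = (3/2)·(1 − 5.9363/9.0515) = 0.516

Cronbach's alpha = 0.516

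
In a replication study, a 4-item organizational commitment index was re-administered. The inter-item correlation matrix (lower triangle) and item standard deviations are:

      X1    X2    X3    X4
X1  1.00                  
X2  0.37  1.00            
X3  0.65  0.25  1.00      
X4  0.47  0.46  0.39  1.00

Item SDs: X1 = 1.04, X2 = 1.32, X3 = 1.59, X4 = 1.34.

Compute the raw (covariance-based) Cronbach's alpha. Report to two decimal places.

Cronbach's alpha = 0.74

Σσ²ᵢ = 1.04² + 1.32² + 1.59² + 1.34² = 7.1477
Covariances σ_ij = r_ij · s_i · s_j:
  σ(X1,X2) = 0.37 × 1.04 × 1.32 = 0.5079
  σ(X1,X3) = 0.65 × 1.04 × 1.59 = 1.0748
  σ(X1,X4) = 0.47 × 1.04 × 1.34 = 0.6550
  σ(X2,X3) = 0.25 × 1.32 × 1.59 = 0.5247
  σ(X2,X4) = 0.46 × 1.32 × 1.34 = 0.8136
  σ(X3,X4) = 0.39 × 1.59 × 1.34 = 0.8309
σ²_T = Σσ²ᵢ + 2·Σσ_ij = 7.1477 + 2 × 4.4069 = 15.9615
α = (4/3)·(1 − 7.1477/15.9615) = 0.74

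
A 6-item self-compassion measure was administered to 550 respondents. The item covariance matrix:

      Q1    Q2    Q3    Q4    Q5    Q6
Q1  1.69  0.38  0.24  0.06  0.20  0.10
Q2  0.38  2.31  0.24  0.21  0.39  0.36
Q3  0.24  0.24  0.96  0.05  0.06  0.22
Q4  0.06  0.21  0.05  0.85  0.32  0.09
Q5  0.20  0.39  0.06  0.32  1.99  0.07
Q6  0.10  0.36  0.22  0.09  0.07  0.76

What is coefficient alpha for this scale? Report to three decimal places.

coefficient alpha = 0.494

Σσᵢ² = 1.69 + 2.31 + 0.96 + 0.85 + 1.99 + 0.76 = 8.56
Sum of the distinct covariances = 2.99
total variance = 8.56 + 2 × 2.99 = 14.54
α = (k/(k−1))·(1 − Σσᵢ²/total variance) = (6/5)·(1 − 8.56/14.54) = 0.494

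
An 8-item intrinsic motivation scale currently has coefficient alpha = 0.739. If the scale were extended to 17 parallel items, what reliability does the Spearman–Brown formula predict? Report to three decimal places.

predicted reliability = 0.857

Length factor m = 17/8 = 2.1250
α' = m·α / (1 + (m−1)·α)
   = 17/8 × 0.739 / (1 + (17/8 − 1) × 0.739)
   = 1.5704 / 1.8314 = 0.857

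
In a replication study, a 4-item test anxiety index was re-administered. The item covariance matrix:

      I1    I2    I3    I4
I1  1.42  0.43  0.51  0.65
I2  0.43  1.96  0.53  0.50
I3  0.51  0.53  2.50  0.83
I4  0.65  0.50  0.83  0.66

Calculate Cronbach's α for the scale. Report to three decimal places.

Cronbach's α = 0.685

Σσᵢ² = 1.42 + 1.96 + 2.50 + 0.66 = 6.54
Sum of the distinct covariances = 3.45
Var(T) = 6.54 + 2 × 3.45 = 13.44
α = (k/(k−1))·(1 − Σσᵢ²/Var(T)) = (4/3)·(1 − 6.54/13.44) = 0.685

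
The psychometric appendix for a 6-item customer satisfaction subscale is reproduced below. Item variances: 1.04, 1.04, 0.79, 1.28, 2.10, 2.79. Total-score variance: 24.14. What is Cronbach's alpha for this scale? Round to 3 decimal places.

sum of item variances = 1.04 + 1.04 + 0.79 + 1.28 + 2.10 + 2.79 = 9.04
α = (k/(k−1))·(1 − sum of item variances/total variance) = (6/5)·(1 − 9.04/24.14) = 0.751

Cronbach's alpha = 0.751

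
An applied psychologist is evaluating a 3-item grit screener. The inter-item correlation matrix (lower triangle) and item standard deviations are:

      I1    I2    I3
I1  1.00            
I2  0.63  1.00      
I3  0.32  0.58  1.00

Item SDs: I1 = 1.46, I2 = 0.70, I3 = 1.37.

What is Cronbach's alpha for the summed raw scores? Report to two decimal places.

Cronbach's alpha = 0.67

Σσ²ᵢ = 1.46² + 0.70² + 1.37² = 4.4985
Covariances σ_ij = r_ij · s_i · s_j:
  σ(I1,I2) = 0.63 × 1.46 × 0.70 = 0.6439
  σ(I1,I3) = 0.32 × 1.46 × 1.37 = 0.6401
  σ(I2,I3) = 0.58 × 0.70 × 1.37 = 0.5562
σ²_T = Σσ²ᵢ + 2·Σσ_ij = 4.4985 + 2 × 1.8402 = 8.1789
α = (3/2)·(1 − 4.4985/8.1789) = 0.67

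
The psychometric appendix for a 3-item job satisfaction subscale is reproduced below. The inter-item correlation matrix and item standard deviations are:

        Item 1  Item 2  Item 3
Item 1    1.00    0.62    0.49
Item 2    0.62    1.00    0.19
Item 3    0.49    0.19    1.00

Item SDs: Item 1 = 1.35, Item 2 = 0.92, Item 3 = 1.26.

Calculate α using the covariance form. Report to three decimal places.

Σσ²ᵢ = 1.35² + 0.92² + 1.26² = 4.2565
Covariances σ_ij = r_ij · s_i · s_j:
  σ(Item 1,Item 2) = 0.62 × 1.35 × 0.92 = 0.7700
  σ(Item 1,Item 3) = 0.49 × 1.35 × 1.26 = 0.8335
  σ(Item 2,Item 3) = 0.19 × 0.92 × 1.26 = 0.2202
σ²_T = Σσ²ᵢ + 2·Σσ_ij = 4.2565 + 2 × 1.8237 = 7.9039
α = (3/2)·(1 − 4.2565/7.9039) = 0.692

α = 0.692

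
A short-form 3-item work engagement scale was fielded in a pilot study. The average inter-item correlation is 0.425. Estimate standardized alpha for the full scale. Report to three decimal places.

α = 0.689

Standardized α = k·r̄ / (1 + (k−1)·r̄) = 3 × 0.425 / (1 + 2 × 0.425)
  = 1.2750 / 1.8500 = 0.689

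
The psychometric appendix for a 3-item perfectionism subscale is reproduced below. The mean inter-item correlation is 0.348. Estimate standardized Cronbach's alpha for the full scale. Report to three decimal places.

Standardized α = k·r̄ / (1 + (k−1)·r̄) = 3 × 0.348 / (1 + 2 × 0.348)
  = 1.0440 / 1.6960 = 0.616

α = 0.616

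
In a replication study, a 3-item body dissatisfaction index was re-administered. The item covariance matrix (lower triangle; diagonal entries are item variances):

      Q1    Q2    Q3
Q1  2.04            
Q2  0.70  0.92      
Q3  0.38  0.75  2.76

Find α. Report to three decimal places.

Σσ²ᵢ = 2.04 + 0.92 + 2.76 = 5.72
Sum of off-diagonal covariances = 1.83
σ²_total = 5.72 + 2 × 1.83 = 9.38
α = (k/(k−1))·(1 − Σσ²ᵢ/σ²_total) = (3/2)·(1 − 5.72/9.38) = 0.585

α = 0.585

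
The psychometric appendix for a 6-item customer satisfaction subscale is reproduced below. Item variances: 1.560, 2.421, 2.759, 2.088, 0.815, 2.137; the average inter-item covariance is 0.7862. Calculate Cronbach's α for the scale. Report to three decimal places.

α = 0.800

Σσᵢ² = 1.560 + 2.421 + 2.759 + 2.088 + 0.815 + 2.137 = 11.780
Sum of the 15 distinct covariances = 15 × 0.7862 = 11.7930
σ²_total = Σσᵢ² + 2·Σcov = 11.780 + 2 × 11.7930 = 35.3660
α = (6/5)·(1 − 11.780/35.3660) = 0.800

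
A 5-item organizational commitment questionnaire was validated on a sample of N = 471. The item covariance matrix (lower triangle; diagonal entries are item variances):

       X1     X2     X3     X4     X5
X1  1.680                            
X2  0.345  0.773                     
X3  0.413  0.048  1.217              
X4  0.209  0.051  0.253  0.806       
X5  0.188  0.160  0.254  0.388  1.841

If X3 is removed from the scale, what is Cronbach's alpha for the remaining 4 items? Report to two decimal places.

Remaining items: X1, X2, X4, X5 (k = 4).
sum of item variances = 1.680 + 0.773 + 0.806 + 1.841 = 5.100
σ²_T = 5.100 + 2 × 1.341 = 7.782
α (item deleted) = (4/3)·(1 − 5.100/7.782) = 0.46

Cronbach's alpha = 0.46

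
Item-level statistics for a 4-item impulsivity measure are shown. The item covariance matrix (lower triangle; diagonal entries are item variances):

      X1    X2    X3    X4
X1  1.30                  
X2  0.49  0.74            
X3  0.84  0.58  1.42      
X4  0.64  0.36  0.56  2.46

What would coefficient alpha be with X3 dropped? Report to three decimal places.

coefficient alpha = 0.598

Remaining items: X1, X2, X4 (k = 3).
Σσ²ᵢ = 1.30 + 0.74 + 2.46 = 4.50
σ²_T = 4.50 + 2 × 1.49 = 7.48
α (item deleted) = (3/2)·(1 − 4.50/7.48) = 0.598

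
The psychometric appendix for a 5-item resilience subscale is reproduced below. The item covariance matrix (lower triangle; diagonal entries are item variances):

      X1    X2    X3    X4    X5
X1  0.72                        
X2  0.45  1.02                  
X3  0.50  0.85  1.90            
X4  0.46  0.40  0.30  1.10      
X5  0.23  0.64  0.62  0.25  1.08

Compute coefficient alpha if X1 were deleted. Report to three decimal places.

Remaining items: X2, X3, X4, X5 (k = 4).
Σσ²ᵢ = 1.02 + 1.90 + 1.10 + 1.08 = 5.10
σ²_total = 5.10 + 2 × 3.06 = 11.22
α (item deleted) = (4/3)·(1 − 5.10/11.22) = 0.727

coefficient alpha = 0.727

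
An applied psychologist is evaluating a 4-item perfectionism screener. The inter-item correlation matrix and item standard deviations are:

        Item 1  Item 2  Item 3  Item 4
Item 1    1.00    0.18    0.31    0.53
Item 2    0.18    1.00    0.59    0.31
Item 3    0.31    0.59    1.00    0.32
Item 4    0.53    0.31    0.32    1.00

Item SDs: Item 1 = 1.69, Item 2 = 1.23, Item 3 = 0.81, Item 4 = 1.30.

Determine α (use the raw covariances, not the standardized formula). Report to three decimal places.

Σσ²ᵢ = 1.69² + 1.23² + 0.81² + 1.30² = 6.7151
Covariances σ_ij = r_ij · s_i · s_j:
  σ(Item 1,Item 2) = 0.18 × 1.69 × 1.23 = 0.3742
  σ(Item 1,Item 3) = 0.31 × 1.69 × 0.81 = 0.4244
  σ(Item 1,Item 4) = 0.53 × 1.69 × 1.30 = 1.1644
  σ(Item 2,Item 3) = 0.59 × 1.23 × 0.81 = 0.5878
  σ(Item 2,Item 4) = 0.31 × 1.23 × 1.30 = 0.4957
  σ(Item 3,Item 4) = 0.32 × 0.81 × 1.30 = 0.3370
σ²_T = Σσ²ᵢ + 2·Σσ_ij = 6.7151 + 2 × 3.3835 = 13.4821
α = (4/3)·(1 − 6.7151/13.4821) = 0.669

α = 0.669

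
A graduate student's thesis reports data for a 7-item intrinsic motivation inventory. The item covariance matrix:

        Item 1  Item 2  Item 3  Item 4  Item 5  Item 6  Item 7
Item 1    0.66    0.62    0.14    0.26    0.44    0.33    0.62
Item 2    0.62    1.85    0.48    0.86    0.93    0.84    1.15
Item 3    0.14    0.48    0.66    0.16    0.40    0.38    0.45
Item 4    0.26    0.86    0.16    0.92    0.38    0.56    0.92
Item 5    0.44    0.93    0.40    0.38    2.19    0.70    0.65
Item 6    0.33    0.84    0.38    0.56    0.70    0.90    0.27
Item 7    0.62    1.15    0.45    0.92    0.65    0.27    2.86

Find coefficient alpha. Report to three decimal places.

coefficient alpha = 0.813

sum of item variances = 0.66 + 1.85 + 0.66 + 0.92 + 2.19 + 0.90 + 2.86 = 10.04
Σ_{i<j} σ_ij = 11.54
Var(T) = 10.04 + 2 × 11.54 = 33.12
α = (k/(k−1))·(1 − sum of item variances/Var(T)) = (7/6)·(1 − 10.04/33.12) = 0.813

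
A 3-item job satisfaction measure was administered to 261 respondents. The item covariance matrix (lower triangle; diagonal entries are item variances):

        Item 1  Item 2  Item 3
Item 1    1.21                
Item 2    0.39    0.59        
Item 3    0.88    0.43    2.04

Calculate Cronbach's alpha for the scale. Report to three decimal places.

sum of item variances = 1.21 + 0.59 + 2.04 = 3.84
Σ_{i<j} σ_ij = 1.70
σ²_total = 3.84 + 2 × 1.70 = 7.24
α = (k/(k−1))·(1 − sum of item variances/σ²_total) = (3/2)·(1 − 3.84/7.24) = 0.704

α = 0.704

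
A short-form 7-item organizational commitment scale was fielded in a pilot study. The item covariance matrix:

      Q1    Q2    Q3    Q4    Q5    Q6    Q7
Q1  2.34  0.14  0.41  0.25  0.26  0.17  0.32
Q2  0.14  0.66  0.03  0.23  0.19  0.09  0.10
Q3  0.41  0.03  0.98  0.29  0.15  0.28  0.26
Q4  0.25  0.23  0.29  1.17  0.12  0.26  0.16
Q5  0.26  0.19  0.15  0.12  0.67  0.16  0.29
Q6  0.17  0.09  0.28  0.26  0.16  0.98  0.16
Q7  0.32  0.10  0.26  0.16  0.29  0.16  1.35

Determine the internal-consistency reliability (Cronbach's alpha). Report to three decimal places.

Cronbach's alpha = 0.600

Σσ²ᵢ = 2.34 + 0.66 + 0.98 + 1.17 + 0.67 + 0.98 + 1.35 = 8.15
Σ_{i<j} σ_ij = 4.32
σ²_total = 8.15 + 2 × 4.32 = 16.79
α = (k/(k−1))·(1 − Σσ²ᵢ/σ²_total) = (7/6)·(1 − 8.15/16.79) = 0.600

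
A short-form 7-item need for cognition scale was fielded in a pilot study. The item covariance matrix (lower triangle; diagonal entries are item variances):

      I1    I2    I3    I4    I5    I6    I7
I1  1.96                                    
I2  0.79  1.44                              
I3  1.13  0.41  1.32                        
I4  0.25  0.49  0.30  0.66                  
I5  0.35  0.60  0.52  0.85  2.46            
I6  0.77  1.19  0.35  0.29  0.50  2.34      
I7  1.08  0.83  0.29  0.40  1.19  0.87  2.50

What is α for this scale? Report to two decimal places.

Σσᵢ² = 1.96 + 1.44 + 1.32 + 0.66 + 2.46 + 2.34 + 2.50 = 12.68
Σ_{i<j} σ_ij = 13.45
σ²_total = 12.68 + 2 × 13.45 = 39.58
α = (k/(k−1))·(1 − Σσᵢ²/σ²_total) = (7/6)·(1 − 12.68/39.58) = 0.79

α = 0.79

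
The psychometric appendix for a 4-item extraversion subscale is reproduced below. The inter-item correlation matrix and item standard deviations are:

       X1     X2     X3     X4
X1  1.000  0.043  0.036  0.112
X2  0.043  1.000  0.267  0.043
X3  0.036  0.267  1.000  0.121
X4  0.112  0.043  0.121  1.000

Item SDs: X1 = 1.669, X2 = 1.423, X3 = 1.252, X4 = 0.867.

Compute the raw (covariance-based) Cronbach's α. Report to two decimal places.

Cronbach's α = 0.29

Σσ²ᵢ = 1.669² + 1.423² + 1.252² + 0.867² = 7.1297
Covariances σ_ij = r_ij · s_i · s_j:
  σ(X1,X2) = 0.043 × 1.669 × 1.423 = 0.1021
  σ(X1,X3) = 0.036 × 1.669 × 1.252 = 0.0752
  σ(X1,X4) = 0.112 × 1.669 × 0.867 = 0.1621
  σ(X2,X3) = 0.267 × 1.423 × 1.252 = 0.4757
  σ(X2,X4) = 0.043 × 1.423 × 0.867 = 0.0531
  σ(X3,X4) = 0.121 × 1.252 × 0.867 = 0.1313
σ²_T = Σσ²ᵢ + 2·Σσ_ij = 7.1297 + 2 × 0.9995 = 9.1287
α = (4/3)·(1 − 7.1297/9.1287) = 0.29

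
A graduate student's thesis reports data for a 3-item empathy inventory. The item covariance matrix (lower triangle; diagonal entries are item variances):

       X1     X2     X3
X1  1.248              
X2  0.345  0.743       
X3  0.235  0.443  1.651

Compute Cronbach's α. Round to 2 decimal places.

sum of item variances = 1.248 + 0.743 + 1.651 = 3.642
Sum of off-diagonal covariances = 1.023
σ²_total = 3.642 + 2 × 1.023 = 5.688
α = (k/(k−1))·(1 − sum of item variances/σ²_total) = (3/2)·(1 − 3.642/5.688) = 0.54

α = 0.54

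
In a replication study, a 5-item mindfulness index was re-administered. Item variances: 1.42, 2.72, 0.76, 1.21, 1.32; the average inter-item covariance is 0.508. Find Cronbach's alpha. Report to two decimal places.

Σσ²ᵢ = 1.42 + 2.72 + 0.76 + 1.21 + 1.32 = 7.43
Sum of the 10 distinct covariances = 10 × 0.508 = 5.080
total variance = Σσ²ᵢ + 2·Σcov = 7.43 + 2 × 5.080 = 17.590
α = (5/4)·(1 − 7.43/17.590) = 0.72

α = 0.72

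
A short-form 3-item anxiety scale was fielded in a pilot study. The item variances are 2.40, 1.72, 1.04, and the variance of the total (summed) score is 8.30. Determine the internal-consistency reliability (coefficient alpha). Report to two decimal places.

coefficient alpha = 0.57

ΣVar(i) = 2.40 + 1.72 + 1.04 = 5.16
α = (k/(k−1))·(1 − ΣVar(i)/σ²_T) = (3/2)·(1 − 5.16/8.30) = 0.57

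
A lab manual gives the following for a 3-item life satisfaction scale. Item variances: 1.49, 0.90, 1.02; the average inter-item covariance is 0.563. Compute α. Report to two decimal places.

Σσ²ᵢ = 1.49 + 0.90 + 1.02 = 3.41
Sum of the 3 distinct covariances = 3 × 0.563 = 1.689
Var(T) = Σσ²ᵢ + 2·Σcov = 3.41 + 2 × 1.689 = 6.788
α = (3/2)·(1 − 3.41/6.788) = 0.75

α = 0.75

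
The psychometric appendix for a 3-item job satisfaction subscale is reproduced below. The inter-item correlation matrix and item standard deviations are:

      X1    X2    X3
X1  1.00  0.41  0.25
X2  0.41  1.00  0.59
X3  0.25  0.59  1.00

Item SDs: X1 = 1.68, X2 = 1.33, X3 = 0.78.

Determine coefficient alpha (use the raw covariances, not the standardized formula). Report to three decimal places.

α = 0.625

Σσ²ᵢ = 1.68² + 1.33² + 0.78² = 5.1997
Covariances σ_ij = r_ij · s_i · s_j:
  σ(X1,X2) = 0.41 × 1.68 × 1.33 = 0.9161
  σ(X1,X3) = 0.25 × 1.68 × 0.78 = 0.3276
  σ(X2,X3) = 0.59 × 1.33 × 0.78 = 0.6121
σ²_T = Σσ²ᵢ + 2·Σσ_ij = 5.1997 + 2 × 1.8558 = 8.9113
α = (3/2)·(1 − 5.1997/8.9113) = 0.625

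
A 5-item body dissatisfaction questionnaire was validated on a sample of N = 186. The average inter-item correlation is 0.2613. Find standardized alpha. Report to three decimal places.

Standardized α = k·r̄ / (1 + (k−1)·r̄) = 5 × 0.2613 / (1 + 4 × 0.2613)
  = 1.3065 / 2.0452 = 0.639

standardized alpha = 0.639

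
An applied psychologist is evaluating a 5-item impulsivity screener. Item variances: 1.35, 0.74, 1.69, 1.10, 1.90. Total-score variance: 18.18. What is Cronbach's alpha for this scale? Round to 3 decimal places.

Cronbach's alpha = 0.784

Σσ²ᵢ = 1.35 + 0.74 + 1.69 + 1.10 + 1.90 = 6.78
α = (k/(k−1))·(1 − Σσ²ᵢ/total variance) = (5/4)·(1 − 6.78/18.18) = 0.784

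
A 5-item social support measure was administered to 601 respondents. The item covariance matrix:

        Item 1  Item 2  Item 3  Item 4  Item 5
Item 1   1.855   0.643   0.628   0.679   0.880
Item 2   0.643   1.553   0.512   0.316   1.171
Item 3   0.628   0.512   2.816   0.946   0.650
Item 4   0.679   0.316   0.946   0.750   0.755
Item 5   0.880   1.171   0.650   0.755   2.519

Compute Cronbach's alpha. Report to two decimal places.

α = 0.75

Σσ²ᵢ = 1.855 + 1.553 + 2.816 + 0.750 + 2.519 = 9.493
Sum of off-diagonal covariances = 7.180
σ²_total = 9.493 + 2 × 7.180 = 23.853
α = (k/(k−1))·(1 − Σσ²ᵢ/σ²_total) = (5/4)·(1 − 9.493/23.853) = 0.75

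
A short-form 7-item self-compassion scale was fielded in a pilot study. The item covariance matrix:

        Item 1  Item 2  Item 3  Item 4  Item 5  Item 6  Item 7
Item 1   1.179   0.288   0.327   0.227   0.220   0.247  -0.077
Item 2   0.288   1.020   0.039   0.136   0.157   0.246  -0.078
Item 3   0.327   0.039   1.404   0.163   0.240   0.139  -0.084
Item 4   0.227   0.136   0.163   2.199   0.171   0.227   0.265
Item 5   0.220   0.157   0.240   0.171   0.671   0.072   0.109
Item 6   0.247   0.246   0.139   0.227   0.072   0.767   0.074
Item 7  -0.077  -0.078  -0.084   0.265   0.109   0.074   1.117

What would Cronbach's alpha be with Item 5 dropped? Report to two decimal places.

Remaining items: Item 1, Item 2, Item 3, Item 4, Item 6, Item 7 (k = 6).
ΣVar(i) = 1.179 + 1.020 + 1.404 + 2.199 + 0.767 + 1.117 = 7.686
σ²_T = 7.686 + 2 × 2.139 = 11.964
α (item deleted) = (6/5)·(1 − 7.686/11.964) = 0.43

Cronbach's alpha = 0.43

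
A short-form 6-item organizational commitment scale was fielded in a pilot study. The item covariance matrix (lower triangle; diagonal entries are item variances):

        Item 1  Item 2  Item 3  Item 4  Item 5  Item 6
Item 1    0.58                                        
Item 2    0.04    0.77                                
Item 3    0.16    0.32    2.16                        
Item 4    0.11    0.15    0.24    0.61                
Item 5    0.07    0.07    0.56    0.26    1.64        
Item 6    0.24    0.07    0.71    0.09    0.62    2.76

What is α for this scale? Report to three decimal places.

α = 0.559

Σσᵢ² = 0.58 + 0.77 + 2.16 + 0.61 + 1.64 + 2.76 = 8.52
Sum of off-diagonal covariances = 3.71
σ²_total = 8.52 + 2 × 3.71 = 15.94
α = (k/(k−1))·(1 − Σσᵢ²/σ²_total) = (6/5)·(1 − 8.52/15.94) = 0.559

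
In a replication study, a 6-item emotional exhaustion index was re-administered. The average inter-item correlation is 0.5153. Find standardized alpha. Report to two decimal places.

α = 0.86

Standardized α = k·r̄ / (1 + (k−1)·r̄) = 6 × 0.5153 / (1 + 5 × 0.5153)
  = 3.0918 / 3.5765 = 0.86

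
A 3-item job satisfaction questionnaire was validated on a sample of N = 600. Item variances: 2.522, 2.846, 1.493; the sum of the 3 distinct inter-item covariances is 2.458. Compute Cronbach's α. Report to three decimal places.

α = 0.626

Σσ²ᵢ = 2.522 + 2.846 + 1.493 = 6.861
Sum of distinct covariances = 2.458
total variance = Σσ²ᵢ + 2·Σcov = 6.861 + 2 × 2.458 = 11.777
α = (3/2)·(1 − 6.861/11.777) = 0.626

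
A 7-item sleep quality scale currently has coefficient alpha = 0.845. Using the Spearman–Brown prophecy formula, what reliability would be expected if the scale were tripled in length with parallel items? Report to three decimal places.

Length factor m = 3
α' = m·α / (1 + (m−1)·α)
   = 3 × 0.845 / (1 + (3 − 1) × 0.845)
   = 2.5350 / 2.6900 = 0.942

predicted reliability = 0.942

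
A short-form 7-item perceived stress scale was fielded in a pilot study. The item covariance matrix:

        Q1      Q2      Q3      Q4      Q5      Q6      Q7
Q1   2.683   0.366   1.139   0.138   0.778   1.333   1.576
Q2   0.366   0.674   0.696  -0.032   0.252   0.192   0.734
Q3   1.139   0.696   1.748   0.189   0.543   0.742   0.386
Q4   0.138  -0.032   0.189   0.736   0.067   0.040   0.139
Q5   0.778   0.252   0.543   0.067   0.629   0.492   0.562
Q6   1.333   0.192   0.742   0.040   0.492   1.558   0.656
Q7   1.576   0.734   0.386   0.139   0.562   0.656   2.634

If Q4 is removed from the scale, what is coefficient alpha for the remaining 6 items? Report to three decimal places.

α = 0.814

Remaining items: Q1, Q2, Q3, Q5, Q6, Q7 (k = 6).
sum of item variances = 2.683 + 0.674 + 1.748 + 0.629 + 1.558 + 2.634 = 9.926
Var(T) = 9.926 + 2 × 10.447 = 30.820
α (item deleted) = (6/5)·(1 − 9.926/30.820) = 0.814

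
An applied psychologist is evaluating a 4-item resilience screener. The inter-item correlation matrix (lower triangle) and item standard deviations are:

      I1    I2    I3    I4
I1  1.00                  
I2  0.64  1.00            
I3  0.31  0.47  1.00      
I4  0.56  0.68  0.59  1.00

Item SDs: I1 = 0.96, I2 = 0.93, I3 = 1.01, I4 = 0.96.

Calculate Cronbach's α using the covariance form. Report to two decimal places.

Cronbach's α = 0.82

Σσ²ᵢ = 0.96² + 0.93² + 1.01² + 0.96² = 3.7282
Covariances σ_ij = r_ij · s_i · s_j:
  σ(I1,I2) = 0.64 × 0.96 × 0.93 = 0.5714
  σ(I1,I3) = 0.31 × 0.96 × 1.01 = 0.3006
  σ(I1,I4) = 0.56 × 0.96 × 0.96 = 0.5161
  σ(I2,I3) = 0.47 × 0.93 × 1.01 = 0.4415
  σ(I2,I4) = 0.68 × 0.93 × 0.96 = 0.6071
  σ(I3,I4) = 0.59 × 1.01 × 0.96 = 0.5721
σ²_T = Σσ²ᵢ + 2·Σσ_ij = 3.7282 + 2 × 3.0088 = 9.7458
α = (4/3)·(1 − 3.7282/9.7458) = 0.82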